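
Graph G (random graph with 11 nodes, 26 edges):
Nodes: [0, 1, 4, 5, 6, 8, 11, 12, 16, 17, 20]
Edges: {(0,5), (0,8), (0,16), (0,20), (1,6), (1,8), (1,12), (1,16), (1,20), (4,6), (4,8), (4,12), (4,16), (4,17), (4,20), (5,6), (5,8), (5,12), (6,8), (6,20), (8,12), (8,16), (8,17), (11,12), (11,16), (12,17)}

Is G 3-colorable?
The clique on vertices [4, 8, 12, 17] has size 4 > 3, so it alone needs 4 colors.

No, G is not 3-colorable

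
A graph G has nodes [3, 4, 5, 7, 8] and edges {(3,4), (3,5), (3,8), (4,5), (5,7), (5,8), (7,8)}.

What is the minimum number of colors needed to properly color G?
χ(G) = 3

Clique number ω(G) = 3 (lower bound: χ ≥ ω).
The clique on [3, 5, 8] has size 3, forcing χ ≥ 3, and the coloring below uses 3 colors, so χ(G) = 3.
A valid 3-coloring: color 1: [5]; color 2: [4, 8]; color 3: [3, 7].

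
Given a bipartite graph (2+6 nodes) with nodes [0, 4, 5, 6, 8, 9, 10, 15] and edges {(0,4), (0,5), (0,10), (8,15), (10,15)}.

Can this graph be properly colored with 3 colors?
Yes, G is 3-colorable

A valid 3-coloring: color 1: [0, 6, 9, 15]; color 2: [4, 5, 8, 10].
(χ(G) = 2 ≤ 3.)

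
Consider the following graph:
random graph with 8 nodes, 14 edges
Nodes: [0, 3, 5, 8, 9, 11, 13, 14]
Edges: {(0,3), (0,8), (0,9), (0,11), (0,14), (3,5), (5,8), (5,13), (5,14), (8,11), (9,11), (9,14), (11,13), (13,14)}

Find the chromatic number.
χ(G) = 3

Clique number ω(G) = 3 (lower bound: χ ≥ ω).
The clique on [0, 8, 11] has size 3, forcing χ ≥ 3, and the coloring below uses 3 colors, so χ(G) = 3.
A valid 3-coloring: color 1: [0, 5]; color 2: [3, 11, 14]; color 3: [8, 9, 13].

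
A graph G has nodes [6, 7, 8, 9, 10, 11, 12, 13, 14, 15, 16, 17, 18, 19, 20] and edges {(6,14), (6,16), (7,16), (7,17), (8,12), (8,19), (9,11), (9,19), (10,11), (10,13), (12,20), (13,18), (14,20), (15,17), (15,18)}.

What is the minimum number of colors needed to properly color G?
Clique number ω(G) = 2 (lower bound: χ ≥ ω).
Odd cycle [17, 15, 18, 13, 10, 11, 9, 19, 8, 12, 20, 14, 6, 16, 7] needs 3 colors (χ ≥ 3).
The coloring below uses 3 colors, so χ(G) = 3.
A valid 3-coloring: color 1: [8, 9, 10, 16, 17, 18, 20]; color 2: [7, 11, 12, 13, 14, 15, 19]; color 3: [6].

χ(G) = 3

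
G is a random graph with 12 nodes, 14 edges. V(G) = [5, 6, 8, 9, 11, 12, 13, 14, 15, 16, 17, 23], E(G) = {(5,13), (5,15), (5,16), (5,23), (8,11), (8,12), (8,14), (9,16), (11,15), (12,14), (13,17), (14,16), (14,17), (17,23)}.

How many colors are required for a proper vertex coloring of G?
χ(G) = 3

Clique number ω(G) = 3 (lower bound: χ ≥ ω).
The clique on [8, 12, 14] has size 3, forcing χ ≥ 3, and the coloring below uses 3 colors, so χ(G) = 3.
A valid 3-coloring: color 1: [5, 6, 9, 11, 14]; color 2: [8, 15, 16, 17]; color 3: [12, 13, 23].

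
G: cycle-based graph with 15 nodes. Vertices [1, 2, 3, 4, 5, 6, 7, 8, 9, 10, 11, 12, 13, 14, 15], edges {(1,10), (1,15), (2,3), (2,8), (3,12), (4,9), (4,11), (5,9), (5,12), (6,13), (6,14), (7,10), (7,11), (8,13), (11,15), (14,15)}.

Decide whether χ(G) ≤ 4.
A valid 4-coloring: color 1: [2, 9, 10, 11, 12, 13, 14]; color 2: [3, 4, 5, 6, 7, 8, 15]; color 3: [1].
(χ(G) = 3 ≤ 4.)

Yes, G is 4-colorable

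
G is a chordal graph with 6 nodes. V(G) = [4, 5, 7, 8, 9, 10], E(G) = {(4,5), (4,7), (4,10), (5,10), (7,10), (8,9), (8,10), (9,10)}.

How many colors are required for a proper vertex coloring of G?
χ(G) = 3

Clique number ω(G) = 3 (lower bound: χ ≥ ω).
The clique on [8, 9, 10] has size 3, forcing χ ≥ 3, and the coloring below uses 3 colors, so χ(G) = 3.
A valid 3-coloring: color 1: [10]; color 2: [4, 8]; color 3: [5, 7, 9].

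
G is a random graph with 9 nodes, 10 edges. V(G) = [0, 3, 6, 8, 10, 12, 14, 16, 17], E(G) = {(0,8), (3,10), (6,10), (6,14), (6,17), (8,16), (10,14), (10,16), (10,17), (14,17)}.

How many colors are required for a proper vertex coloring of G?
χ(G) = 4

Clique number ω(G) = 4 (lower bound: χ ≥ ω).
The clique on [6, 10, 14, 17] has size 4, forcing χ ≥ 4, and the coloring below uses 4 colors, so χ(G) = 4.
A valid 4-coloring: color 1: [8, 10, 12]; color 2: [0, 3, 6, 16]; color 3: [17]; color 4: [14].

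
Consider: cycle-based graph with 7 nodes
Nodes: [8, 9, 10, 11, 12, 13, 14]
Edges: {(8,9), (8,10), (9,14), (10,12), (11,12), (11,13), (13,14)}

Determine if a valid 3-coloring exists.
Yes, G is 3-colorable

A valid 3-coloring: color 1: [10, 11, 14]; color 2: [8, 12, 13]; color 3: [9].
(χ(G) = 3 ≤ 3.)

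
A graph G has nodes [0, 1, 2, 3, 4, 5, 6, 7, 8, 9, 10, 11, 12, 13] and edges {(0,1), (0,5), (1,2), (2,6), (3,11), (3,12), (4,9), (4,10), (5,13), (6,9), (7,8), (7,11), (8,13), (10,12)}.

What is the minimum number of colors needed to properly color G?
Clique number ω(G) = 2 (lower bound: χ ≥ ω).
The graph is bipartite (no odd cycle), so 2 colors suffice: χ(G) = 2.
A valid 2-coloring: color 1: [0, 2, 3, 7, 9, 10, 13]; color 2: [1, 4, 5, 6, 8, 11, 12].

χ(G) = 2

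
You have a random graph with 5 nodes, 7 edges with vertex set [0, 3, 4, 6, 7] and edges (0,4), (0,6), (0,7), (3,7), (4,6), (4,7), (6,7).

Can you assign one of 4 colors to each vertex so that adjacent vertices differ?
Yes, G is 4-colorable

A valid 4-coloring: color 1: [7]; color 2: [3, 4]; color 3: [0]; color 4: [6].
(χ(G) = 4 ≤ 4.)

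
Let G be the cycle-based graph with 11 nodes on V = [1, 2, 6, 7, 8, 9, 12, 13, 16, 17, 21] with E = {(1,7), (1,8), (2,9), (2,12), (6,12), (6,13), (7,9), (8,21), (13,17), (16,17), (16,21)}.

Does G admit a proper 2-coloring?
No, G is not 2-colorable

Odd cycle [7, 9, 2, 12, 6, 13, 17, 16, 21, 8, 1] needs 3 colors (χ ≥ 3).
Hence χ(G) ≥ 3 > 2, so no proper 2-coloring exists.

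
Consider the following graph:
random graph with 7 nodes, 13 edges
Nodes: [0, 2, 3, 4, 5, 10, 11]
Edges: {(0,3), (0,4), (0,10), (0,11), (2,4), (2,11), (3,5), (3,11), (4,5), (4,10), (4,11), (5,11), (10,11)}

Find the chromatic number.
Clique number ω(G) = 4 (lower bound: χ ≥ ω).
The clique on [0, 4, 10, 11] has size 4, forcing χ ≥ 4, and the coloring below uses 4 colors, so χ(G) = 4.
A valid 4-coloring: color 1: [11]; color 2: [3, 4]; color 3: [0, 2, 5]; color 4: [10].

χ(G) = 4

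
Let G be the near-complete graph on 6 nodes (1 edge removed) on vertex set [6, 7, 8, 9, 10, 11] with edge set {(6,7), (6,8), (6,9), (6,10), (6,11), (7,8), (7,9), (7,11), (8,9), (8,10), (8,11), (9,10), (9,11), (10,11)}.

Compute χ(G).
Clique number ω(G) = 5 (lower bound: χ ≥ ω).
The clique on [6, 8, 9, 10, 11] has size 5, forcing χ ≥ 5, and the coloring below uses 5 colors, so χ(G) = 5.
A valid 5-coloring: color 1: [6]; color 2: [9]; color 3: [8]; color 4: [11]; color 5: [7, 10].

χ(G) = 5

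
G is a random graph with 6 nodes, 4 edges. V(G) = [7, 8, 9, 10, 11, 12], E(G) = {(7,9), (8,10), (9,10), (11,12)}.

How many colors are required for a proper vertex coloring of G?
χ(G) = 2

Clique number ω(G) = 2 (lower bound: χ ≥ ω).
The graph is bipartite (no odd cycle), so 2 colors suffice: χ(G) = 2.
A valid 2-coloring: color 1: [7, 10, 11]; color 2: [8, 9, 12].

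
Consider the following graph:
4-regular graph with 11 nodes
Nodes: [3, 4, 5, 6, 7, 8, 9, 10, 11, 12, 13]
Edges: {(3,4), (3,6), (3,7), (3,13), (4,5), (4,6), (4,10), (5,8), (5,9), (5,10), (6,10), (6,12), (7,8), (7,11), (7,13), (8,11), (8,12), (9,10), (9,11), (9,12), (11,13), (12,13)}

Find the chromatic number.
Clique number ω(G) = 3 (lower bound: χ ≥ ω).
The clique on [3, 4, 6] has size 3, forcing χ ≥ 3, and the coloring below uses 3 colors, so χ(G) = 3.
A valid 3-coloring: color 1: [5, 6, 7]; color 2: [4, 8, 9, 13]; color 3: [3, 10, 11, 12].

χ(G) = 3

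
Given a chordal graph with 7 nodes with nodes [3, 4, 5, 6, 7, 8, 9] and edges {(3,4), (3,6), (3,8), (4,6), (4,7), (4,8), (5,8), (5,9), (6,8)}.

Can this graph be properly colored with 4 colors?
Yes, G is 4-colorable

A valid 4-coloring: color 1: [4, 5]; color 2: [7, 8, 9]; color 3: [6]; color 4: [3].
(χ(G) = 4 ≤ 4.)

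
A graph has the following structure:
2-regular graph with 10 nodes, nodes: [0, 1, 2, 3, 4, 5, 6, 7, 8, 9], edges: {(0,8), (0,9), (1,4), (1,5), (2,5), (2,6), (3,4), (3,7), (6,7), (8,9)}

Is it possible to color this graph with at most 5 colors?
A valid 5-coloring: color 1: [0, 4, 5, 6]; color 2: [1, 2, 7, 8]; color 3: [3, 9].
(χ(G) = 3 ≤ 5.)

Yes, G is 5-colorable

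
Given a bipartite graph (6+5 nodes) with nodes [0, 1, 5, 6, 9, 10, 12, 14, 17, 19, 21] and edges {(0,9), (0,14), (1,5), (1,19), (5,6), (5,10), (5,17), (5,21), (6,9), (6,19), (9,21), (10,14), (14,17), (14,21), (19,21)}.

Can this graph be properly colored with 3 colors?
A valid 3-coloring: color 1: [5, 9, 12, 14, 19]; color 2: [0, 1, 6, 10, 17, 21].
(χ(G) = 2 ≤ 3.)

Yes, G is 3-colorable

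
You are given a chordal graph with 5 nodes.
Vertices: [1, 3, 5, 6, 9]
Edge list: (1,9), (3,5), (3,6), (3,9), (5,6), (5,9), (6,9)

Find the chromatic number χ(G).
χ(G) = 4

Clique number ω(G) = 4 (lower bound: χ ≥ ω).
The clique on [3, 5, 6, 9] has size 4, forcing χ ≥ 4, and the coloring below uses 4 colors, so χ(G) = 4.
A valid 4-coloring: color 1: [9]; color 2: [1, 3]; color 3: [5]; color 4: [6].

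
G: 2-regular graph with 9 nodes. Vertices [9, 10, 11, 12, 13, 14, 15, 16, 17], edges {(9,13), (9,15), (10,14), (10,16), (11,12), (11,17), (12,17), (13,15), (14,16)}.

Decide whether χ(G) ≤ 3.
Yes, G is 3-colorable

A valid 3-coloring: color 1: [13, 16, 17]; color 2: [9, 12, 14]; color 3: [10, 11, 15].
(χ(G) = 3 ≤ 3.)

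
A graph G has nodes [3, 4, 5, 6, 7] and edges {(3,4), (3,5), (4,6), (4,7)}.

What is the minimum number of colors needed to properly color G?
Clique number ω(G) = 2 (lower bound: χ ≥ ω).
The graph is bipartite (no odd cycle), so 2 colors suffice: χ(G) = 2.
A valid 2-coloring: color 1: [4, 5]; color 2: [3, 6, 7].

χ(G) = 2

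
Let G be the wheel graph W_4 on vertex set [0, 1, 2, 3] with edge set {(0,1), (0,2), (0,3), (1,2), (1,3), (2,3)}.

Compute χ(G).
χ(G) = 4

Clique number ω(G) = 4 (lower bound: χ ≥ ω).
The clique on [0, 1, 2, 3] has size 4, forcing χ ≥ 4, and the coloring below uses 4 colors, so χ(G) = 4.
A valid 4-coloring: color 1: [0]; color 2: [1]; color 3: [3]; color 4: [2].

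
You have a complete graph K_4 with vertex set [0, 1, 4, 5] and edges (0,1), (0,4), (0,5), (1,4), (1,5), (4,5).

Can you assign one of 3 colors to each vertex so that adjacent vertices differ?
The clique on vertices [0, 1, 4, 5] has size 4 > 3, so it alone needs 4 colors.

No, G is not 3-colorable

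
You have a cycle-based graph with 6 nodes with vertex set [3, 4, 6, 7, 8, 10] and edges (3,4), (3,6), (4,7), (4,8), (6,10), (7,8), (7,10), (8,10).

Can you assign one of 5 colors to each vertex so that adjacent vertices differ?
A valid 5-coloring: color 1: [4, 10]; color 2: [3, 7]; color 3: [6, 8].
(χ(G) = 3 ≤ 5.)

Yes, G is 5-colorable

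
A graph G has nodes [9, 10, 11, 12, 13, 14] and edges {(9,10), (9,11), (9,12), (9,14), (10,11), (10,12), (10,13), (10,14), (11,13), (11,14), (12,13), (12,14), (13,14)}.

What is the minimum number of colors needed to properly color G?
χ(G) = 4

Clique number ω(G) = 4 (lower bound: χ ≥ ω).
The clique on [9, 10, 11, 14] has size 4, forcing χ ≥ 4, and the coloring below uses 4 colors, so χ(G) = 4.
A valid 4-coloring: color 1: [14]; color 2: [10]; color 3: [9, 13]; color 4: [11, 12].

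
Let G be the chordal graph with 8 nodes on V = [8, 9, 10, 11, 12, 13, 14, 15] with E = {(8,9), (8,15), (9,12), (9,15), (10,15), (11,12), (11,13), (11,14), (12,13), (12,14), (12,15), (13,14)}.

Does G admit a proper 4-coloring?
Yes, G is 4-colorable

A valid 4-coloring: color 1: [8, 10, 12]; color 2: [13, 15]; color 3: [9, 14]; color 4: [11].
(χ(G) = 4 ≤ 4.)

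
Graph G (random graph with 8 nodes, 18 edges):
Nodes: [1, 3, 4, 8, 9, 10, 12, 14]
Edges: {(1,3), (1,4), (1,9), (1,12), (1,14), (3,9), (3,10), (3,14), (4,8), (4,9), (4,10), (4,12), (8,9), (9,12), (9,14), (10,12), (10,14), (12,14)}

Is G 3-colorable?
The clique on vertices [1, 3, 9, 14] has size 4 > 3, so it alone needs 4 colors.

No, G is not 3-colorable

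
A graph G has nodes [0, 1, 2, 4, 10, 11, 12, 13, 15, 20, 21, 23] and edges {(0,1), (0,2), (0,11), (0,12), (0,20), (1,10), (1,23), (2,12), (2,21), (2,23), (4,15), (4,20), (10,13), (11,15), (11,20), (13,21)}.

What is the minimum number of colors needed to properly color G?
Clique number ω(G) = 3 (lower bound: χ ≥ ω).
The clique on [0, 2, 12] has size 3, forcing χ ≥ 3, and the coloring below uses 3 colors, so χ(G) = 3.
A valid 3-coloring: color 1: [0, 4, 10, 21, 23]; color 2: [1, 2, 13, 15, 20]; color 3: [11, 12].

χ(G) = 3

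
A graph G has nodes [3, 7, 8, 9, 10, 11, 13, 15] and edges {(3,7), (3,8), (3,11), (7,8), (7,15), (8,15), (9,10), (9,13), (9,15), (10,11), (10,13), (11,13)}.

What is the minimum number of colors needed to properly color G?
Clique number ω(G) = 3 (lower bound: χ ≥ ω).
The clique on [3, 7, 8] has size 3, forcing χ ≥ 3, and the coloring below uses 3 colors, so χ(G) = 3.
A valid 3-coloring: color 1: [3, 10, 15]; color 2: [7, 13]; color 3: [8, 9, 11].

χ(G) = 3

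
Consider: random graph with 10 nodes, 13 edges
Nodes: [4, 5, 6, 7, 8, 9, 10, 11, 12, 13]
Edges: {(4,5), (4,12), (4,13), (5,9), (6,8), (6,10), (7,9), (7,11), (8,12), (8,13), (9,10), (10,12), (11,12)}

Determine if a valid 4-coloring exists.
A valid 4-coloring: color 1: [6, 9, 12, 13]; color 2: [4, 8, 10, 11]; color 3: [5, 7].
(χ(G) = 3 ≤ 4.)

Yes, G is 4-colorable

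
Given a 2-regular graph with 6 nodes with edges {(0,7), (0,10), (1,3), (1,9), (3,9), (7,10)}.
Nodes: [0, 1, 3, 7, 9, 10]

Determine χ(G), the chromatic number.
Clique number ω(G) = 3 (lower bound: χ ≥ ω).
The clique on [0, 7, 10] has size 3, forcing χ ≥ 3, and the coloring below uses 3 colors, so χ(G) = 3.
A valid 3-coloring: color 1: [0, 1]; color 2: [7, 9]; color 3: [3, 10].

χ(G) = 3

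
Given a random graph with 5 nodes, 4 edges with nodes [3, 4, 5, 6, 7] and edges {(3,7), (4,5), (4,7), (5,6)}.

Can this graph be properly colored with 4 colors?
Yes, G is 4-colorable

A valid 4-coloring: color 1: [5, 7]; color 2: [3, 4, 6].
(χ(G) = 2 ≤ 4.)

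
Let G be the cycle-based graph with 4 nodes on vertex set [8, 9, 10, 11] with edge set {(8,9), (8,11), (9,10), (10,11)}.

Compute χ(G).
Clique number ω(G) = 2 (lower bound: χ ≥ ω).
The graph is bipartite (no odd cycle), so 2 colors suffice: χ(G) = 2.
A valid 2-coloring: color 1: [9, 11]; color 2: [8, 10].

χ(G) = 2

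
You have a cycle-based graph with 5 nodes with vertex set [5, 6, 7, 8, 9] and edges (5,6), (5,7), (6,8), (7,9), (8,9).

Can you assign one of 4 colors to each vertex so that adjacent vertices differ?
A valid 4-coloring: color 1: [5, 9]; color 2: [7, 8]; color 3: [6].
(χ(G) = 3 ≤ 4.)

Yes, G is 4-colorable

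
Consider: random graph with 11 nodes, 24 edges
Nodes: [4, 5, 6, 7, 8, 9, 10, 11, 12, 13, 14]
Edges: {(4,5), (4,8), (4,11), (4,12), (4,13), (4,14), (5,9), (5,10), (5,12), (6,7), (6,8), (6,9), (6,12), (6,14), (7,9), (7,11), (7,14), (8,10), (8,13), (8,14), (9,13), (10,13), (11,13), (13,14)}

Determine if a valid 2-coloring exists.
The clique on vertices [4, 8, 13, 14] has size 4 > 2, so it alone needs 4 colors.

No, G is not 2-colorable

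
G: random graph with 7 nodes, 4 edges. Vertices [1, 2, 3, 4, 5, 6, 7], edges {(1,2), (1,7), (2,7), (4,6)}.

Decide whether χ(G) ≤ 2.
No, G is not 2-colorable

The clique on vertices [1, 2, 7] has size 3 > 2, so it alone needs 3 colors.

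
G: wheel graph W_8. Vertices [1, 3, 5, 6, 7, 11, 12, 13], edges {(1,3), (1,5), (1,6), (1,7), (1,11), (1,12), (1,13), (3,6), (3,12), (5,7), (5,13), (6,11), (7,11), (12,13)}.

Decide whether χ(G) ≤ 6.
A valid 6-coloring: color 1: [1]; color 2: [5, 6, 12]; color 3: [3, 7, 13]; color 4: [11].
(χ(G) = 4 ≤ 6.)

Yes, G is 6-colorable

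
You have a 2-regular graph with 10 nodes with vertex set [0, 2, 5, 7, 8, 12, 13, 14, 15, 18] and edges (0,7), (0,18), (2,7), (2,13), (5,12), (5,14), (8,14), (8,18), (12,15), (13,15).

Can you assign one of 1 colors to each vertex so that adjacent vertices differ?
Edge (0,18) forces its endpoints to differ, so 1 color is not enough.

No, G is not 1-colorable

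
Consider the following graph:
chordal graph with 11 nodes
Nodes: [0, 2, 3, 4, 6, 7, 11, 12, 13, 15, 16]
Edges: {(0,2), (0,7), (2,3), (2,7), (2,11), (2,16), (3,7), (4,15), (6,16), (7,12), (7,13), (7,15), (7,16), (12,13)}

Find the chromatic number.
Clique number ω(G) = 3 (lower bound: χ ≥ ω).
The clique on [0, 2, 7] has size 3, forcing χ ≥ 3, and the coloring below uses 3 colors, so χ(G) = 3.
A valid 3-coloring: color 1: [4, 6, 7, 11]; color 2: [2, 13, 15]; color 3: [0, 3, 12, 16].

χ(G) = 3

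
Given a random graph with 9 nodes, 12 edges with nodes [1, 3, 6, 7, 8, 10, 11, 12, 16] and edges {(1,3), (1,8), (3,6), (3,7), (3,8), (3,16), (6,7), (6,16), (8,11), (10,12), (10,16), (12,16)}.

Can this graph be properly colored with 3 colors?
Yes, G is 3-colorable

A valid 3-coloring: color 1: [3, 10, 11]; color 2: [7, 8, 16]; color 3: [1, 6, 12].
(χ(G) = 3 ≤ 3.)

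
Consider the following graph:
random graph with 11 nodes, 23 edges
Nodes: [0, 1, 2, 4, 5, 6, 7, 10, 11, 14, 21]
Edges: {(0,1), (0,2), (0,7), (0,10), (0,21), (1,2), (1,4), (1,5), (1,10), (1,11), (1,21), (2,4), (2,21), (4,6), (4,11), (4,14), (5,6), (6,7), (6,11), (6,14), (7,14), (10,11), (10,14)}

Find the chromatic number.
Clique number ω(G) = 4 (lower bound: χ ≥ ω).
The clique on [0, 1, 2, 21] has size 4, forcing χ ≥ 4, and the coloring below uses 4 colors, so χ(G) = 4.
A valid 4-coloring: color 1: [1, 6]; color 2: [0, 4, 5]; color 3: [2, 11, 14]; color 4: [7, 10, 21].

χ(G) = 4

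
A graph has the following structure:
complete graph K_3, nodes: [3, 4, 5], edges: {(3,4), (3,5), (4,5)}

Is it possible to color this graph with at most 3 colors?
Yes, G is 3-colorable

A valid 3-coloring: color 1: [3]; color 2: [4]; color 3: [5].
(χ(G) = 3 ≤ 3.)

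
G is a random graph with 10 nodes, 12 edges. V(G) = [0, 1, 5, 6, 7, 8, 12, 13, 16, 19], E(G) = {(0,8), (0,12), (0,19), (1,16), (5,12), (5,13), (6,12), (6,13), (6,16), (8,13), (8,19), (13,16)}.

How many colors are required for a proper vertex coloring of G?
Clique number ω(G) = 3 (lower bound: χ ≥ ω).
The clique on [0, 8, 19] has size 3, forcing χ ≥ 3, and the coloring below uses 3 colors, so χ(G) = 3.
A valid 3-coloring: color 1: [0, 1, 7, 13]; color 2: [5, 6, 8]; color 3: [12, 16, 19].

χ(G) = 3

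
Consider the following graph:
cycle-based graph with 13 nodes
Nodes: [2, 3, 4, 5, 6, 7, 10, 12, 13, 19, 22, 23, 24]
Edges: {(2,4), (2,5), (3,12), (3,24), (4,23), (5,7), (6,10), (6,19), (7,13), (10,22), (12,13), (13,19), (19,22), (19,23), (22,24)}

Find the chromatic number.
Clique number ω(G) = 2 (lower bound: χ ≥ ω).
Odd cycle [2, 4, 23, 19, 13, 7, 5] needs 3 colors (χ ≥ 3).
The coloring below uses 3 colors, so χ(G) = 3.
A valid 3-coloring: color 1: [2, 7, 10, 12, 19, 24]; color 2: [3, 4, 5, 6, 13, 22]; color 3: [23].

χ(G) = 3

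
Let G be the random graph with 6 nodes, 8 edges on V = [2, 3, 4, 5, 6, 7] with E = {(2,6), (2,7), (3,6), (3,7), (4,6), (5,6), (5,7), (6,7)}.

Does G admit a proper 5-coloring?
Yes, G is 5-colorable

A valid 5-coloring: color 1: [6]; color 2: [4, 7]; color 3: [2, 3, 5].
(χ(G) = 3 ≤ 5.)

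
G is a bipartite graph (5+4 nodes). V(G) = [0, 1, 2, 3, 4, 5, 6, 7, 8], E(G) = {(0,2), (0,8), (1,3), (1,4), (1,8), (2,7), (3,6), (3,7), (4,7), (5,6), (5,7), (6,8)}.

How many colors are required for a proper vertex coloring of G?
χ(G) = 2

Clique number ω(G) = 2 (lower bound: χ ≥ ω).
The graph is bipartite (no odd cycle), so 2 colors suffice: χ(G) = 2.
A valid 2-coloring: color 1: [0, 1, 6, 7]; color 2: [2, 3, 4, 5, 8].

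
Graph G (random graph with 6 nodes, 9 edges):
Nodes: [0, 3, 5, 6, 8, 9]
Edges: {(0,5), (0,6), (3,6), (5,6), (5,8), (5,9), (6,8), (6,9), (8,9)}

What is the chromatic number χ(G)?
Clique number ω(G) = 4 (lower bound: χ ≥ ω).
The clique on [5, 6, 8, 9] has size 4, forcing χ ≥ 4, and the coloring below uses 4 colors, so χ(G) = 4.
A valid 4-coloring: color 1: [6]; color 2: [3, 5]; color 3: [0, 8]; color 4: [9].

χ(G) = 4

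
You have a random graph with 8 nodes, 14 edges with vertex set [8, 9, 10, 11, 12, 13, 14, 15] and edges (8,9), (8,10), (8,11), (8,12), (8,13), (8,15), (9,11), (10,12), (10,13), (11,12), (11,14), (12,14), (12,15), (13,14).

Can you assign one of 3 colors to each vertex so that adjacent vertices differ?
Yes, G is 3-colorable

A valid 3-coloring: color 1: [8, 14]; color 2: [9, 12, 13]; color 3: [10, 11, 15].
(χ(G) = 3 ≤ 3.)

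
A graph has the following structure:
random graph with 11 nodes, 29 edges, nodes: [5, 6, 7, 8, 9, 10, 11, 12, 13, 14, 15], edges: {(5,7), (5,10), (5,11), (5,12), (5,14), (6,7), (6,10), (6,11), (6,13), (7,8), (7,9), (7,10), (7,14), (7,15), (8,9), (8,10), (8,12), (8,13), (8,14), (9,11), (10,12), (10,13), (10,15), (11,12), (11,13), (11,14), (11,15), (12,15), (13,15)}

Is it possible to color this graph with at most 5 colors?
A valid 5-coloring: color 1: [10, 11]; color 2: [7, 12, 13]; color 3: [5, 6, 8, 15]; color 4: [9, 14].
(χ(G) = 4 ≤ 5.)

Yes, G is 5-colorable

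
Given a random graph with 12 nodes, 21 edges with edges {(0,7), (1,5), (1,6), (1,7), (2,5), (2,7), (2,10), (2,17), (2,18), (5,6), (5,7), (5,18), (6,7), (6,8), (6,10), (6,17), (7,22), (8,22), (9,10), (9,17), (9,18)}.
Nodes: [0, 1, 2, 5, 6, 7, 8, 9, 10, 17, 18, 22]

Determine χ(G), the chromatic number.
Clique number ω(G) = 4 (lower bound: χ ≥ ω).
The clique on [1, 5, 6, 7] has size 4, forcing χ ≥ 4, and the coloring below uses 4 colors, so χ(G) = 4.
A valid 4-coloring: color 1: [7, 8, 10, 17, 18]; color 2: [0, 2, 6, 9, 22]; color 3: [5]; color 4: [1].

χ(G) = 4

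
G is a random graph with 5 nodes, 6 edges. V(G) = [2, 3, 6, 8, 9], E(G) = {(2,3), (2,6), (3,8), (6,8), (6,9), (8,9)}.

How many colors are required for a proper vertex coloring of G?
Clique number ω(G) = 3 (lower bound: χ ≥ ω).
The clique on [6, 8, 9] has size 3, forcing χ ≥ 3, and the coloring below uses 3 colors, so χ(G) = 3.
A valid 3-coloring: color 1: [3, 6]; color 2: [2, 8]; color 3: [9].

χ(G) = 3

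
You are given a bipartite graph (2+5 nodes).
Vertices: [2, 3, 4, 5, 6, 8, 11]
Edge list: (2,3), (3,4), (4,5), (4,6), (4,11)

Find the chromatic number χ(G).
χ(G) = 2

Clique number ω(G) = 2 (lower bound: χ ≥ ω).
The graph is bipartite (no odd cycle), so 2 colors suffice: χ(G) = 2.
A valid 2-coloring: color 1: [2, 4, 8]; color 2: [3, 5, 6, 11].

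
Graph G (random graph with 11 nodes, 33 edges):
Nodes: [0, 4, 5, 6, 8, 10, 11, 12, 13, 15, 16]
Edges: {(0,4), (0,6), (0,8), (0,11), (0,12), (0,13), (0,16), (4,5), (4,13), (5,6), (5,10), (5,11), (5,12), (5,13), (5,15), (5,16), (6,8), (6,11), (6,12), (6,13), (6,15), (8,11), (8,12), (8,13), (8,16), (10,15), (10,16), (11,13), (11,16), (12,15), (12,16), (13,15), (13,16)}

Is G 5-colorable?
Yes, G is 5-colorable

A valid 5-coloring: color 1: [10, 12, 13]; color 2: [0, 5]; color 3: [4, 6, 16]; color 4: [11, 15]; color 5: [8].
(χ(G) = 5 ≤ 5.)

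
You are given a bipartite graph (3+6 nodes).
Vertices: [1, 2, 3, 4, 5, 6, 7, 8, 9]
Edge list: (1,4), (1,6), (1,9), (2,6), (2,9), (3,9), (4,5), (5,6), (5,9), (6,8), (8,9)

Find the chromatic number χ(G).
Clique number ω(G) = 2 (lower bound: χ ≥ ω).
The graph is bipartite (no odd cycle), so 2 colors suffice: χ(G) = 2.
A valid 2-coloring: color 1: [4, 6, 7, 9]; color 2: [1, 2, 3, 5, 8].

χ(G) = 2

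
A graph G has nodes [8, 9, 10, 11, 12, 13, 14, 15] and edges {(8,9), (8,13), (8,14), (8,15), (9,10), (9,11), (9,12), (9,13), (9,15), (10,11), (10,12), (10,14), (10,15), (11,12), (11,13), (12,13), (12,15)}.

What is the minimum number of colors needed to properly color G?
χ(G) = 4

Clique number ω(G) = 4 (lower bound: χ ≥ ω).
The clique on [9, 10, 11, 12] has size 4, forcing χ ≥ 4, and the coloring below uses 4 colors, so χ(G) = 4.
A valid 4-coloring: color 1: [9, 14]; color 2: [8, 12]; color 3: [10, 13]; color 4: [11, 15].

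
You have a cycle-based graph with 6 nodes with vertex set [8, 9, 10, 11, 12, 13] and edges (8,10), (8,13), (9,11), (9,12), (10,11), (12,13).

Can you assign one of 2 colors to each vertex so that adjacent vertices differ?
A valid 2-coloring: color 1: [9, 10, 13]; color 2: [8, 11, 12].
(χ(G) = 2 ≤ 2.)

Yes, G is 2-colorable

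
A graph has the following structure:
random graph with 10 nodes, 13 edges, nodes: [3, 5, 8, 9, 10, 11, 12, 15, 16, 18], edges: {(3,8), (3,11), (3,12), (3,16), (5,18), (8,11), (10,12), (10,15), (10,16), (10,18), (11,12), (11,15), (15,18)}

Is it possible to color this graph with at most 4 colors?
A valid 4-coloring: color 1: [3, 5, 9, 10]; color 2: [11, 16, 18]; color 3: [8, 12, 15].
(χ(G) = 3 ≤ 4.)

Yes, G is 4-colorable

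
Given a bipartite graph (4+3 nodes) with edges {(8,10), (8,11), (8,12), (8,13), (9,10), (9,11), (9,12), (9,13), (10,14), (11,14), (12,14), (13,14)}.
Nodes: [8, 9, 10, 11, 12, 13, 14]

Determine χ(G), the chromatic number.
Clique number ω(G) = 2 (lower bound: χ ≥ ω).
The graph is bipartite (no odd cycle), so 2 colors suffice: χ(G) = 2.
A valid 2-coloring: color 1: [8, 9, 14]; color 2: [10, 11, 12, 13].

χ(G) = 2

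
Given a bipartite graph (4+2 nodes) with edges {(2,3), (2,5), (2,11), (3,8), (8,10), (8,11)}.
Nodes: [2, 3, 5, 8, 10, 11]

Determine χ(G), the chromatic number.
χ(G) = 2

Clique number ω(G) = 2 (lower bound: χ ≥ ω).
The graph is bipartite (no odd cycle), so 2 colors suffice: χ(G) = 2.
A valid 2-coloring: color 1: [2, 8]; color 2: [3, 5, 10, 11].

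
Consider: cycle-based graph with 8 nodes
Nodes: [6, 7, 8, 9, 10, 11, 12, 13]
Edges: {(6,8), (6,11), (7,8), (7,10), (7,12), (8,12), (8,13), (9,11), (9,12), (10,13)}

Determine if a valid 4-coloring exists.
A valid 4-coloring: color 1: [8, 9, 10]; color 2: [7, 11, 13]; color 3: [6, 12].
(χ(G) = 3 ≤ 4.)

Yes, G is 4-colorable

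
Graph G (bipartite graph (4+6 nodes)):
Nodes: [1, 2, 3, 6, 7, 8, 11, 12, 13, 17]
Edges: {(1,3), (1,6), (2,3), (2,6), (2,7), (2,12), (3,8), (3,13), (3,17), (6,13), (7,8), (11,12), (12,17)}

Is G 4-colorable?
Yes, G is 4-colorable

A valid 4-coloring: color 1: [3, 6, 7, 12]; color 2: [1, 2, 8, 11, 13, 17].
(χ(G) = 2 ≤ 4.)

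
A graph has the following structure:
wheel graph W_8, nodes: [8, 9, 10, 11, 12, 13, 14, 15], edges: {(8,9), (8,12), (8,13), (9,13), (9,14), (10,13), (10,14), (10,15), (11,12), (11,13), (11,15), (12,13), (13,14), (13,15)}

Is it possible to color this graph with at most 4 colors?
Yes, G is 4-colorable

A valid 4-coloring: color 1: [13]; color 2: [8, 11, 14]; color 3: [9, 12, 15]; color 4: [10].
(χ(G) = 4 ≤ 4.)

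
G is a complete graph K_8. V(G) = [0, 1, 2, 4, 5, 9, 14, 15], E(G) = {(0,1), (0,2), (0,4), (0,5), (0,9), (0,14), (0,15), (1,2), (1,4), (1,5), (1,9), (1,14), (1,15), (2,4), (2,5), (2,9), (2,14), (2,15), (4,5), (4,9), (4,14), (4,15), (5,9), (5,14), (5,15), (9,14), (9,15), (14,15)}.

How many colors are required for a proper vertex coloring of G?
χ(G) = 8

Clique number ω(G) = 8 (lower bound: χ ≥ ω).
The clique on [0, 1, 2, 4, 5, 9, 14, 15] has size 8, forcing χ ≥ 8, and the coloring below uses 8 colors, so χ(G) = 8.
A valid 8-coloring: color 1: [9]; color 2: [4]; color 3: [5]; color 4: [0]; color 5: [2]; color 6: [1]; color 7: [14]; color 8: [15].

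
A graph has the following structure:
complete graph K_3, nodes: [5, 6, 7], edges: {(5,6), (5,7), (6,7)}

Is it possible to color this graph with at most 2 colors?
No, G is not 2-colorable

The clique on vertices [5, 6, 7] has size 3 > 2, so it alone needs 3 colors.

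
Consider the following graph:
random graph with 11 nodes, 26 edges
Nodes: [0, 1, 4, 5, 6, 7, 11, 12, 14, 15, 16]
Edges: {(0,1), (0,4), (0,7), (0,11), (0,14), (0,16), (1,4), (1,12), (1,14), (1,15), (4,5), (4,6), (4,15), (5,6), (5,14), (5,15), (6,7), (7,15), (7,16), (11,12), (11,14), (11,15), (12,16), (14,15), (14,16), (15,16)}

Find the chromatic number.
χ(G) = 3

Clique number ω(G) = 3 (lower bound: χ ≥ ω).
The clique on [0, 1, 4] has size 3, forcing χ ≥ 3, and the coloring below uses 3 colors, so χ(G) = 3.
A valid 3-coloring: color 1: [0, 6, 12, 15]; color 2: [4, 7, 14]; color 3: [1, 5, 11, 16].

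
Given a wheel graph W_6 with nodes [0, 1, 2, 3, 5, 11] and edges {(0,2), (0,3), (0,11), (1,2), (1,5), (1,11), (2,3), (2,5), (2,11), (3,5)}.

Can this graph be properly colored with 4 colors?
A valid 4-coloring: color 1: [2]; color 2: [0, 5]; color 3: [1, 3]; color 4: [11].
(χ(G) = 4 ≤ 4.)

Yes, G is 4-colorable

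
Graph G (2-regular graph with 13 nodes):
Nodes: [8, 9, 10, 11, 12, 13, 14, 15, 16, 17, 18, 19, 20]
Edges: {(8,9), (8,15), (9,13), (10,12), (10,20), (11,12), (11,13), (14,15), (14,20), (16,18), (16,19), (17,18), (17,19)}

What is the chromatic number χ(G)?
Clique number ω(G) = 2 (lower bound: χ ≥ ω).
Odd cycle [13, 11, 12, 10, 20, 14, 15, 8, 9] needs 3 colors (χ ≥ 3).
The coloring below uses 3 colors, so χ(G) = 3.
A valid 3-coloring: color 1: [8, 12, 13, 16, 17, 20]; color 2: [9, 10, 11, 14, 18, 19]; color 3: [15].

χ(G) = 3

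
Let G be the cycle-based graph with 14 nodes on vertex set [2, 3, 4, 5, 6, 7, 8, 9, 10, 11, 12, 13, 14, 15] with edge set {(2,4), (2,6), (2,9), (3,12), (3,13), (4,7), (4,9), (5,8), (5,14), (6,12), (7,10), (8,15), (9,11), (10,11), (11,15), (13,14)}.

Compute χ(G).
Clique number ω(G) = 3 (lower bound: χ ≥ ω).
The clique on [2, 4, 9] has size 3, forcing χ ≥ 3, and the coloring below uses 3 colors, so χ(G) = 3.
A valid 3-coloring: color 1: [2, 7, 8, 11, 12, 14]; color 2: [3, 5, 6, 9, 10, 15]; color 3: [4, 13].

χ(G) = 3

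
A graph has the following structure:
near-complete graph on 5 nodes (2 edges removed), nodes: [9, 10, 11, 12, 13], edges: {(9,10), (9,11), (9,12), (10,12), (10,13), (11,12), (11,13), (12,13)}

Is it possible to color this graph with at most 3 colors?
Yes, G is 3-colorable

A valid 3-coloring: color 1: [12]; color 2: [9, 13]; color 3: [10, 11].
(χ(G) = 3 ≤ 3.)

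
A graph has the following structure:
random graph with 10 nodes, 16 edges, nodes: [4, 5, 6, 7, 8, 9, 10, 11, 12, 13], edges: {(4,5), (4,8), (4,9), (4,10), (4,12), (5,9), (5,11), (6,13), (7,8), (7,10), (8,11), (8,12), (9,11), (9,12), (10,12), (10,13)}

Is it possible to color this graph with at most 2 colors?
No, G is not 2-colorable

The clique on vertices [4, 8, 12] has size 3 > 2, so it alone needs 3 colors.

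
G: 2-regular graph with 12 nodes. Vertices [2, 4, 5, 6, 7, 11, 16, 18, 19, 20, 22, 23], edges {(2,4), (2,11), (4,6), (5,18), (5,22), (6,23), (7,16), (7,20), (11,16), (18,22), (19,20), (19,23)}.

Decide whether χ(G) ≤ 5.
Yes, G is 5-colorable

A valid 5-coloring: color 1: [4, 5, 7, 11, 23]; color 2: [2, 6, 16, 19, 22]; color 3: [18, 20].
(χ(G) = 3 ≤ 5.)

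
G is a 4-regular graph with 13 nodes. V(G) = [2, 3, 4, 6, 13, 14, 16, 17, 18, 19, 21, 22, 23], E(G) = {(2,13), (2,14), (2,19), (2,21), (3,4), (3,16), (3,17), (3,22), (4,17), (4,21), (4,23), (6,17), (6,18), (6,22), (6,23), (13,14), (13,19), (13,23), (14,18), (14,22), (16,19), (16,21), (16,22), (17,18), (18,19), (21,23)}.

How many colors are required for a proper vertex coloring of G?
χ(G) = 3

Clique number ω(G) = 3 (lower bound: χ ≥ ω).
The clique on [2, 13, 19] has size 3, forcing χ ≥ 3, and the coloring below uses 3 colors, so χ(G) = 3.
A valid 3-coloring: color 1: [4, 13, 16, 18]; color 2: [3, 6, 14, 19, 21]; color 3: [2, 17, 22, 23].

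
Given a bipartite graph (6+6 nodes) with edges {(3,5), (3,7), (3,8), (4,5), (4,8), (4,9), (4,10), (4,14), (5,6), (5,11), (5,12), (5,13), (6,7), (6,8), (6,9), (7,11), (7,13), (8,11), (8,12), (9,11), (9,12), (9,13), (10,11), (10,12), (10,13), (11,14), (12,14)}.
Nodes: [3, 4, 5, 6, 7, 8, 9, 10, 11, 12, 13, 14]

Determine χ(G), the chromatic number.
χ(G) = 2

Clique number ω(G) = 2 (lower bound: χ ≥ ω).
The graph is bipartite (no odd cycle), so 2 colors suffice: χ(G) = 2.
A valid 2-coloring: color 1: [3, 4, 6, 11, 12, 13]; color 2: [5, 7, 8, 9, 10, 14].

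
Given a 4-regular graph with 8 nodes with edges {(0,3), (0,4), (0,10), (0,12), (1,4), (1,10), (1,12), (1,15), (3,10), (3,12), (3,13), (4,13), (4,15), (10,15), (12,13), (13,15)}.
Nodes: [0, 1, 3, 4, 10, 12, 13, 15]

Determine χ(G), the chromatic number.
Clique number ω(G) = 3 (lower bound: χ ≥ ω).
The clique on [0, 3, 10] has size 3, forcing χ ≥ 3, and the coloring below uses 3 colors, so χ(G) = 3.
A valid 3-coloring: color 1: [0, 1, 13]; color 2: [3, 15]; color 3: [4, 10, 12].

χ(G) = 3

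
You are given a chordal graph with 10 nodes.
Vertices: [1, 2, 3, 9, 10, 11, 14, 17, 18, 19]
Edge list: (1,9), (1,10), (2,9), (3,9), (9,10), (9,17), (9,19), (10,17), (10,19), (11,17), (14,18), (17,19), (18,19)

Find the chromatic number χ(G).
χ(G) = 4

Clique number ω(G) = 4 (lower bound: χ ≥ ω).
The clique on [9, 10, 17, 19] has size 4, forcing χ ≥ 4, and the coloring below uses 4 colors, so χ(G) = 4.
A valid 4-coloring: color 1: [9, 11, 18]; color 2: [2, 3, 10, 14]; color 3: [1, 19]; color 4: [17].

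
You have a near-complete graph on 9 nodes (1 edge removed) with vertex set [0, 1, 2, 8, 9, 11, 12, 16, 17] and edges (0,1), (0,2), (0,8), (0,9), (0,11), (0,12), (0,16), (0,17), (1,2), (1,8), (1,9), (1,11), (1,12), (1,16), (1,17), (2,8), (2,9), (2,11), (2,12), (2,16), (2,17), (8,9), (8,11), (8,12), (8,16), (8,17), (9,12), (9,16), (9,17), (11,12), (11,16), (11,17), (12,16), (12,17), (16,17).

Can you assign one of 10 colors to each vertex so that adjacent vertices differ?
A valid 10-coloring: color 1: [16]; color 2: [12]; color 3: [0]; color 4: [2]; color 5: [8]; color 6: [1]; color 7: [17]; color 8: [9, 11].
(χ(G) = 8 ≤ 10.)

Yes, G is 10-colorable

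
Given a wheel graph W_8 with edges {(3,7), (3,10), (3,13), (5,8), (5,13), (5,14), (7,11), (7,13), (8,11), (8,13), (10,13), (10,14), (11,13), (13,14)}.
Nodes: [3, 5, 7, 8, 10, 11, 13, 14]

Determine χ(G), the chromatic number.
χ(G) = 4

Clique number ω(G) = 3 (lower bound: χ ≥ ω).
Odd cycle [11, 7, 3, 10, 14, 5, 8] needs 3 colors (χ ≥ 3).
Vertex 13 is adjacent to every vertex of [3, 5, 7, 8, 10, 11, 14], which already need 3 colors among themselves, so 13 needs a new color (χ ≥ 4).
The coloring below uses 4 colors, so χ(G) = 4.
A valid 4-coloring: color 1: [13]; color 2: [3, 5, 11]; color 3: [7, 8, 10]; color 4: [14].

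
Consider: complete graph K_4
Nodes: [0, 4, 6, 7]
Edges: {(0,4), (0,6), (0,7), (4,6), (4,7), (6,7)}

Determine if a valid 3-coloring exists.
The clique on vertices [0, 4, 6, 7] has size 4 > 3, so it alone needs 4 colors.

No, G is not 3-colorable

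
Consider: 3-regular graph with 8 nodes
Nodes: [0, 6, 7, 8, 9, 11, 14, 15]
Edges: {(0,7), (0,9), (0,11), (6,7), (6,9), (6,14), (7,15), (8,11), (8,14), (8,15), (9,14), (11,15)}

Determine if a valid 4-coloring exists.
A valid 4-coloring: color 1: [0, 6, 15]; color 2: [7, 8, 9]; color 3: [11, 14].
(χ(G) = 3 ≤ 4.)

Yes, G is 4-colorable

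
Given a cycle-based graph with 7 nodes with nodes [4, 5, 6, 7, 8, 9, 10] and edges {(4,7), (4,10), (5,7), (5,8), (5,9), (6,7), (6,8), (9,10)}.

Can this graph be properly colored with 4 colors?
Yes, G is 4-colorable

A valid 4-coloring: color 1: [7, 8, 9]; color 2: [4, 5, 6]; color 3: [10].
(χ(G) = 3 ≤ 4.)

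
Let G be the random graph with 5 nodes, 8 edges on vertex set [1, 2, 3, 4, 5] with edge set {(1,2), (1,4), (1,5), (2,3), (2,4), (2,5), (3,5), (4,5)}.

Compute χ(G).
χ(G) = 4

Clique number ω(G) = 4 (lower bound: χ ≥ ω).
The clique on [1, 2, 4, 5] has size 4, forcing χ ≥ 4, and the coloring below uses 4 colors, so χ(G) = 4.
A valid 4-coloring: color 1: [5]; color 2: [2]; color 3: [1, 3]; color 4: [4].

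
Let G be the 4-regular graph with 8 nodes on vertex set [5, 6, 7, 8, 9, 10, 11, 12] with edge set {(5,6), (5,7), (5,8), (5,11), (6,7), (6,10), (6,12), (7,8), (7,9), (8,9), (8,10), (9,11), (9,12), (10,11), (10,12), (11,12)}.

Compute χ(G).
χ(G) = 3

Clique number ω(G) = 3 (lower bound: χ ≥ ω).
The clique on [7, 8, 9] has size 3, forcing χ ≥ 3, and the coloring below uses 3 colors, so χ(G) = 3.
A valid 3-coloring: color 1: [7, 12]; color 2: [5, 9, 10]; color 3: [6, 8, 11].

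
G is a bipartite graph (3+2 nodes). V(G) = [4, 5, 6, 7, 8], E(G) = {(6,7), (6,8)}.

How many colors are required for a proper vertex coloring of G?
Clique number ω(G) = 2 (lower bound: χ ≥ ω).
The graph is bipartite (no odd cycle), so 2 colors suffice: χ(G) = 2.
A valid 2-coloring: color 1: [4, 5, 6]; color 2: [7, 8].

χ(G) = 2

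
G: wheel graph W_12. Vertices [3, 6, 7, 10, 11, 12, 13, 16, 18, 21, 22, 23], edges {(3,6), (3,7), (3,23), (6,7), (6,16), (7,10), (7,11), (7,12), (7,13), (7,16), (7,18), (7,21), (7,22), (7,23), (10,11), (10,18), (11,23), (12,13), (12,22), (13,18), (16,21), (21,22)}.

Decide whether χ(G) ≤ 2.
The clique on vertices [3, 6, 7] has size 3 > 2, so it alone needs 3 colors.

No, G is not 2-colorable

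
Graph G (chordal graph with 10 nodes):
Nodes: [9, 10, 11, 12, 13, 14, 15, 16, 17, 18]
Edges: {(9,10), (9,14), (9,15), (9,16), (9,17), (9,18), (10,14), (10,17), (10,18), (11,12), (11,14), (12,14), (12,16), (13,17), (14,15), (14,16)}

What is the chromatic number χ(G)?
Clique number ω(G) = 3 (lower bound: χ ≥ ω).
The clique on [9, 14, 16] has size 3, forcing χ ≥ 3, and the coloring below uses 3 colors, so χ(G) = 3.
A valid 3-coloring: color 1: [9, 12, 13]; color 2: [14, 17, 18]; color 3: [10, 11, 15, 16].

χ(G) = 3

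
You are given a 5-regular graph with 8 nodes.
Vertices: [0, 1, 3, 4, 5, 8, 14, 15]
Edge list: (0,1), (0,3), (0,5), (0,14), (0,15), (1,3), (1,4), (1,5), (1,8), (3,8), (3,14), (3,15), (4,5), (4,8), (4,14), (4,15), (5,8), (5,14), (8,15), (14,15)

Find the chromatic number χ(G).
χ(G) = 4

Clique number ω(G) = 4 (lower bound: χ ≥ ω).
The clique on [0, 3, 14, 15] has size 4, forcing χ ≥ 4, and the coloring below uses 4 colors, so χ(G) = 4.
A valid 4-coloring: color 1: [5, 15]; color 2: [0, 8]; color 3: [3, 4]; color 4: [1, 14].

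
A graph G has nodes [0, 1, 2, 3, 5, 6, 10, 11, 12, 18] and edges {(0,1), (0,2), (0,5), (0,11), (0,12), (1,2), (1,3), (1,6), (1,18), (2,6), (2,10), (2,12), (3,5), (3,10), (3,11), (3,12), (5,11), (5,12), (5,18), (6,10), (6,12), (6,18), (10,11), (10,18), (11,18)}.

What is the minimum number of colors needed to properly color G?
Clique number ω(G) = 3 (lower bound: χ ≥ ω).
Suppose a proper 3-coloring c exists. The clique [0, 1, 2] takes 3 distinct colors; by symmetry let c(0) = 1, c(1) = 2, c(2) = 3.
- Vertex 6: neighbors [1, 2] already have colors [2, 3] ⇒ c(6) = 1.
- Vertex 10: neighbors [6, 2] already have colors [1, 3] ⇒ c(10) = 2.
- Vertex 11: neighbors [0, 10] already have colors [1, 2] ⇒ c(11) = 3.
- Vertex 18: neighbors [6, 1, 11] already have colors [1, 2, 3] — all 3 colors blocked. Contradiction.
The forced assignments end in a contradiction, so G has no proper 3-coloring (χ ≥ 4).
The coloring below uses 4 colors, so χ(G) = 4.
A valid 4-coloring: color 1: [1, 10, 12]; color 2: [2, 11]; color 3: [5, 6]; color 4: [0, 3, 18].

χ(G) = 4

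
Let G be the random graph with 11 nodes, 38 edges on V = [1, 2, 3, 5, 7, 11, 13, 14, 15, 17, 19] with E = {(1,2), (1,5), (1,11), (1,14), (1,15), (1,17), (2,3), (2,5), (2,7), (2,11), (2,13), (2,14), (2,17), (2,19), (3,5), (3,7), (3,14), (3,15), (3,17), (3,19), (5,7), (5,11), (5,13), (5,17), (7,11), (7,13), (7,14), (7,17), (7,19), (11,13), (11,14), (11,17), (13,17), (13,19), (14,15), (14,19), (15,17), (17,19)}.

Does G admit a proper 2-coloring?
No, G is not 2-colorable

The clique on vertices [2, 5, 7, 11, 13, 17] has size 6 > 2, so it alone needs 6 colors.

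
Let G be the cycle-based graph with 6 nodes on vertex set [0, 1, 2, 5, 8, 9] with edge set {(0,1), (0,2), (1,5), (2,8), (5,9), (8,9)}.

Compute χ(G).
χ(G) = 2

Clique number ω(G) = 2 (lower bound: χ ≥ ω).
The graph is bipartite (no odd cycle), so 2 colors suffice: χ(G) = 2.
A valid 2-coloring: color 1: [1, 2, 9]; color 2: [0, 5, 8].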